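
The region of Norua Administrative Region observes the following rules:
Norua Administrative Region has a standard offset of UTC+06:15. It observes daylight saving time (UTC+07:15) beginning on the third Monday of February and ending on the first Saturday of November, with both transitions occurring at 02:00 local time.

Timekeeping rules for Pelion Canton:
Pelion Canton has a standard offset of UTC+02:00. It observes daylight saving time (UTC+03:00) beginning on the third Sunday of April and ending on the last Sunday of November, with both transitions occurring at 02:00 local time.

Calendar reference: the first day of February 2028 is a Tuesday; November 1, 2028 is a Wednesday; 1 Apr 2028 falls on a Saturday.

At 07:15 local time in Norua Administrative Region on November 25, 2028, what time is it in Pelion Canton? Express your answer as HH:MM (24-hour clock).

04:00

1 February 2028 is a Tuesday, so the first Monday is February 7 and the third is February 21.
1 November 2028 is a Wednesday, so the first Saturday is November 4.
Daylight saving runs 21 February – 4 November; November 25, 2028 is outside that window, so Norua Administrative Region is on standard time at UTC+06:15.
07:15 Norua Administrative Region − 6h15m = 01:00 UTC.
1 April 2028 is a Saturday, so the first Sunday is April 2 and the third is April 16.
1 November 2028 is a Wednesday, so Sundays fall on 5, 12, 19, 26; the last is November 26.
At the standard offset (UTC+02:00), 01:00 UTC + 2h = 03:00 Pelion Canton standard time.
The standard-time date in Pelion Canton, November 25, 2028, lies within the daylight-saving period (16 April – 26 November), so Pelion Canton is on daylight time, UTC+03:00.
01:00 UTC + 3h = 04:00 Pelion Canton.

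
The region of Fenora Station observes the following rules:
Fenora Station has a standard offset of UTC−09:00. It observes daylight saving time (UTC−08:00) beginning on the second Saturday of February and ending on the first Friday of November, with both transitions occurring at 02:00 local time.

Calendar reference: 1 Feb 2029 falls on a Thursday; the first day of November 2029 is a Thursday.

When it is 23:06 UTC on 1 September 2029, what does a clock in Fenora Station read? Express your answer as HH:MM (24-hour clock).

15:06

1 February 2029 is a Thursday, so the first Saturday is February 3 and the second is February 10.
1 November 2029 is a Thursday, so the first Friday is November 2.
At the standard offset (UTC−09:00), 23:06 UTC − 9h = 14:06 Fenora Station standard time.
The standard-time date in Fenora Station, 1 September 2029, falls between 10 February and 2 November, so daylight saving is in effect and Fenora Station is at UTC−08:00.
23:06 UTC − 8h = 15:06 local.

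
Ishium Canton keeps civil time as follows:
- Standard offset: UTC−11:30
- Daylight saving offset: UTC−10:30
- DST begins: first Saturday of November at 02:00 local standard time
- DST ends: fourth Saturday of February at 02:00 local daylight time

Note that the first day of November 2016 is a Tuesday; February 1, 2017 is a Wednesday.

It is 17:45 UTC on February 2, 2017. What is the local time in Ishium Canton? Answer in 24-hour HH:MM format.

1 November 2016 is a Tuesday, so the first Saturday is November 5.
1 February 2017 is a Wednesday, so the first Saturday is February 4 and the fourth is February 25.
At the standard offset (UTC−11:30), 17:45 UTC − 11h30m = 06:15 Ishium Canton standard time.
Daylight saving runs 5 November 2016 – 25 February 2017; the standard-time date in Ishium Canton, February 2, 2017, is inside that window, so Ishium Canton is at UTC−10:30.
17:45 UTC − 10h30m = 07:15 local.

07:15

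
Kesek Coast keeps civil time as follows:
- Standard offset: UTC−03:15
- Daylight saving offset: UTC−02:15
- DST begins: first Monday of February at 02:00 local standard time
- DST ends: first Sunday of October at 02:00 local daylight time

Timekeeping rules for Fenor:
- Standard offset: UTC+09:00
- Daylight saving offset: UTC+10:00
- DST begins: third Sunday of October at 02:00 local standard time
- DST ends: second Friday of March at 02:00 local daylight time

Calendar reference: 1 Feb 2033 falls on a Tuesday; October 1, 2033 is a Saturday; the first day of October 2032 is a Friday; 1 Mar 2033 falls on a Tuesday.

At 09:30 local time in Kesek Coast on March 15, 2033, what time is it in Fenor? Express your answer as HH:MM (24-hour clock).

1 February 2033 is a Tuesday, so the first Monday is February 7.
1 October 2033 is a Saturday, so the first Sunday is October 2.
Daylight saving runs 7 February – 2 October; March 15, 2033 is inside that window, so Kesek Coast is at UTC−02:15.
09:30 Kesek Coast + 2h15m = 11:45 UTC.
1 October 2032 is a Friday, so the first Sunday is October 3 and the third is October 17.
1 March 2033 is a Tuesday, so the first Friday is March 4 and the second is March 11.
At the standard offset (UTC+09:00), 11:45 UTC + 9h = 20:45 Fenor standard time.
The standard-time date in Fenor, March 15, 2033, does not fall between 17 October 2032 and 11 March 2033, so daylight saving is not in effect and Fenor is at UTC+09:00.
11:45 UTC + 9h = 20:45 Fenor.

20:45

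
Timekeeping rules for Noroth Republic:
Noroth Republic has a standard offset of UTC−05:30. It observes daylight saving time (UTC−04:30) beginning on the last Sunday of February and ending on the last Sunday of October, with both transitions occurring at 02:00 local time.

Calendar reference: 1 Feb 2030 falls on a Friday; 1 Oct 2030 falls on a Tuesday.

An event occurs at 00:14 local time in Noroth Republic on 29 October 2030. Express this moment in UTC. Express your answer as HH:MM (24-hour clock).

05:44

1 February 2030 is a Friday, so Sundays fall on 3, 10, 17, 24; the last is February 24.
1 October 2030 is a Tuesday, so Sundays fall on 6, 13, 20, 27; the last is October 27.
29 October 2030 does not fall between 24 February and 27 October, so daylight saving is not in effect and Noroth Republic is at UTC−05:30.
00:14 local + 5h30m = 05:44 UTC.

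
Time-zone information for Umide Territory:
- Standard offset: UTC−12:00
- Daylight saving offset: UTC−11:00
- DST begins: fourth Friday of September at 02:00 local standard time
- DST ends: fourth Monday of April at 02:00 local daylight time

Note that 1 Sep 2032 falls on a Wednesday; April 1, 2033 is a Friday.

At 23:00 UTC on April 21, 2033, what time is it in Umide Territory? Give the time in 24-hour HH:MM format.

1 September 2032 is a Wednesday, so the first Friday is September 3 and the fourth is September 24.
1 April 2033 is a Friday, so the first Monday is April 4 and the fourth is April 25.
At the standard offset (UTC−12:00), 23:00 UTC − 12h = 11:00 Umide Territory standard time.
The standard-time date in Umide Territory, April 21, 2033, falls between 24 September 2032 and 25 April 2033, so daylight saving is in effect and Umide Territory is at UTC−11:00.
23:00 UTC − 11h = 12:00 local.

12:00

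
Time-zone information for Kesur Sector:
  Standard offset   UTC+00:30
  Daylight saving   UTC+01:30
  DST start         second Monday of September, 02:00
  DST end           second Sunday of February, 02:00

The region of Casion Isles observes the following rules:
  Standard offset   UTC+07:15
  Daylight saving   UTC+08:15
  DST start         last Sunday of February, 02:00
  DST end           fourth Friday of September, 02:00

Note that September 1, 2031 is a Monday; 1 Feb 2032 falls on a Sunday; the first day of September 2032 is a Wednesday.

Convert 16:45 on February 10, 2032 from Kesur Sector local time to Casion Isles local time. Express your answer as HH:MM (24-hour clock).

1 September 2031 is a Monday, so the first Monday is September 1 and the second is September 8.
1 February 2032 is a Sunday, so the first Sunday is February 1 and the second is February 8.
February 10, 2032 does not fall between 8 September 2031 and 8 February 2032, so daylight saving is not in effect and Kesur Sector is at UTC+00:30.
16:45 Kesur Sector − 0h30m = 16:15 UTC.
1 February 2032 is a Sunday, so Sundays fall on 1, 8, 15, 22, 29; the last is February 29.
1 September 2032 is a Wednesday, so the first Friday is September 3 and the fourth is September 24.
At the standard offset (UTC+07:15), 16:15 UTC + 7h15m = 23:30 Casion Isles standard time.
The standard-time date in Casion Isles, February 10, 2032, is outside the daylight-saving period (29 February – 24 September), so Casion Isles is on standard time, UTC+07:15.
16:15 UTC + 7h15m = 23:30 Casion Isles.

23:30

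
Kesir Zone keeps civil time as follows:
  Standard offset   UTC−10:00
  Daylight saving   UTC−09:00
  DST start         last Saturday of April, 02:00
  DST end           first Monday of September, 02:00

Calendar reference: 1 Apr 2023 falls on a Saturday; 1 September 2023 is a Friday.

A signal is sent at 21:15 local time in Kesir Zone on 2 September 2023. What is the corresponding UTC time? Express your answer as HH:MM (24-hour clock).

06:15

1 April 2023 is a Saturday, so Saturdays fall on 1, 8, 15, 22, 29; the last is April 29.
1 September 2023 is a Friday, so the first Monday is September 4.
Daylight saving runs 29 April – 4 September; 2 September 2023 is inside that window, so Kesir Zone is at UTC−09:00.
21:15 local + 9h = 06:15 UTC (rolling into the next day, 3 September 2023).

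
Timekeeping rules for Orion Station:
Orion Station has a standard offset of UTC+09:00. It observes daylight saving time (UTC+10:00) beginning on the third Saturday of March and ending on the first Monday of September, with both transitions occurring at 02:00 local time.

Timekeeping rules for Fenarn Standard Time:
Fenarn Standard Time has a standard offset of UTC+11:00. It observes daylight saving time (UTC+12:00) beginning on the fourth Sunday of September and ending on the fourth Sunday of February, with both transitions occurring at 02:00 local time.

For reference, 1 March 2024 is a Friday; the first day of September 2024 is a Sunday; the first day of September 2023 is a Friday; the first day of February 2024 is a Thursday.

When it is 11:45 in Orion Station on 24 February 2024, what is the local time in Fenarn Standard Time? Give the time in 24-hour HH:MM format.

14:45

1 March 2024 is a Friday, so the first Saturday is March 2 and the third is March 16.
1 September 2024 is a Sunday, so the first Monday is September 2.
24 February 2024 is outside the daylight-saving period (16 March – 2 September), so Orion Station is on standard time, UTC+09:00.
11:45 Orion Station − 9h = 02:45 UTC.
1 September 2023 is a Friday, so the first Sunday is September 3 and the fourth is September 24.
1 February 2024 is a Thursday, so the first Sunday is February 4 and the fourth is February 25.
At the standard offset (UTC+11:00), 02:45 UTC + 11h = 13:45 Fenarn Standard Time standard time.
The standard-time date in Fenarn Standard Time, 24 February 2024, falls between 24 September 2023 and 25 February 2024, so daylight saving is in effect and Fenarn Standard Time is at UTC+12:00.
02:45 UTC + 12h = 14:45 Fenarn Standard Time.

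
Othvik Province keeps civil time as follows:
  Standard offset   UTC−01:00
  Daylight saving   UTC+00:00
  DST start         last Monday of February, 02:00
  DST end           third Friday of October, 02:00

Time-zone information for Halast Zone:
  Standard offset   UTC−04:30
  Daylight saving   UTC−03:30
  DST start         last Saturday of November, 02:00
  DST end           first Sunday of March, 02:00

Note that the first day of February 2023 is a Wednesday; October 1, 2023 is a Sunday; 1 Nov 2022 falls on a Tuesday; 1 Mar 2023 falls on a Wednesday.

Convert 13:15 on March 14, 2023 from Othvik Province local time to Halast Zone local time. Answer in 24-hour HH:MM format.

08:45

1 February 2023 is a Wednesday, so Mondays fall on 6, 13, 20, 27; the last is February 27.
1 October 2023 is a Sunday, so the first Friday is October 6 and the third is October 20.
March 14, 2023 lies within the daylight-saving period (27 February – 20 October), so Othvik Province is on daylight time, UTC+00:00.
13:15 Othvik Province − 0h = 13:15 UTC.
1 November 2022 is a Tuesday, so Saturdays fall on 5, 12, 19, 26; the last is November 26.
1 March 2023 is a Wednesday, so the first Sunday is March 5.
At the standard offset (UTC−04:30), 13:15 UTC − 4h30m = 08:45 Halast Zone standard time.
The standard-time date in Halast Zone, March 14, 2023, does not fall between 26 November 2022 and 5 March 2023, so daylight saving is not in effect and Halast Zone is at UTC−04:30.
13:15 UTC − 4h30m = 08:45 Halast Zone.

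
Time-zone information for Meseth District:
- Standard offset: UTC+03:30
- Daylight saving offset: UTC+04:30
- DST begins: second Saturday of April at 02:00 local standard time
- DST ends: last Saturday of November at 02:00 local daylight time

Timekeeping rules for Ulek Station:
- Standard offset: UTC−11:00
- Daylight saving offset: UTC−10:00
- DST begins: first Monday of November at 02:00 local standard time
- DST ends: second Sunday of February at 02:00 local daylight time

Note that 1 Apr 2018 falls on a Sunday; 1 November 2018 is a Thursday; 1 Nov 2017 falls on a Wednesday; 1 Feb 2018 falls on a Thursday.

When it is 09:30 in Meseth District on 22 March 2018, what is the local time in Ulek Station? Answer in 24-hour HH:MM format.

19:00

1 April 2018 is a Sunday, so the first Saturday is April 7 and the second is April 14.
1 November 2018 is a Thursday, so Saturdays fall on 3, 10, 17, 24; the last is November 24.
22 March 2018 is outside the daylight-saving period (14 April – 24 November), so Meseth District is on standard time, UTC+03:30.
09:30 Meseth District − 3h30m = 06:00 UTC.
1 November 2017 is a Wednesday, so the first Monday is November 6.
1 February 2018 is a Thursday, so the first Sunday is February 4 and the second is February 11.
At the standard offset (UTC−11:00), 06:00 UTC − 11h = 19:00 Ulek Station standard time (rolling into the previous day, 21 March 2018).
The standard-time date in Ulek Station, 21 March 2018, is outside the daylight-saving period (6 November 2017 – 11 February 2018), so Ulek Station is on standard time, UTC−11:00.
06:00 UTC − 11h = 19:00 Ulek Station (rolling into the previous day, 21 March 2018).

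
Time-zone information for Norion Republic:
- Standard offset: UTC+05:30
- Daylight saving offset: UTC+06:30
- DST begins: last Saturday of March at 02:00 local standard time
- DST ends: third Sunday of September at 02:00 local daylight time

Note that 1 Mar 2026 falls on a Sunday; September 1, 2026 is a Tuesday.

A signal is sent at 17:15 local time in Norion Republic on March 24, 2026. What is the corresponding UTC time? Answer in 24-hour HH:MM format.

11:45

1 March 2026 is a Sunday, so Saturdays fall on 7, 14, 21, 28; the last is March 28.
1 September 2026 is a Tuesday, so the first Sunday is September 6 and the third is September 20.
March 24, 2026 is outside the daylight-saving period (28 March – 20 September), so Norion Republic is on standard time, UTC+05:30.
17:15 local − 5h30m = 11:45 UTC.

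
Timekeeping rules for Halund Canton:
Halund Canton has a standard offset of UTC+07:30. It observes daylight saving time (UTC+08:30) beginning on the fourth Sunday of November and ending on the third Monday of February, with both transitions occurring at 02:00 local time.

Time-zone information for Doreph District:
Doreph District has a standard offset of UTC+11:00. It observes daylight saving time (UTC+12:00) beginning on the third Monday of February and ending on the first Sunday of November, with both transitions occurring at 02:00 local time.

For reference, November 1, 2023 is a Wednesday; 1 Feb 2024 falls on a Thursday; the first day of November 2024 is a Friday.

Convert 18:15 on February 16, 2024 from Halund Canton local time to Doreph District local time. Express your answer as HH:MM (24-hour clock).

20:45

1 November 2023 is a Wednesday, so the first Sunday is November 5 and the fourth is November 26.
1 February 2024 is a Thursday, so the first Monday is February 5 and the third is February 19.
February 16, 2024 falls between 26 November 2023 and 19 February 2024, so daylight saving is in effect and Halund Canton is at UTC+08:30.
18:15 Halund Canton − 8h30m = 09:45 UTC.
1 February 2024 is a Thursday, so the first Monday is February 5 and the third is February 19.
1 November 2024 is a Friday, so the first Sunday is November 3.
At the standard offset (UTC+11:00), 09:45 UTC + 11h = 20:45 Doreph District standard time.
Daylight saving runs 19 February – 3 November; the standard-time date in Doreph District, February 16, 2024, is outside that window, so Doreph District is on standard time at UTC+11:00.
09:45 UTC + 11h = 20:45 Doreph District.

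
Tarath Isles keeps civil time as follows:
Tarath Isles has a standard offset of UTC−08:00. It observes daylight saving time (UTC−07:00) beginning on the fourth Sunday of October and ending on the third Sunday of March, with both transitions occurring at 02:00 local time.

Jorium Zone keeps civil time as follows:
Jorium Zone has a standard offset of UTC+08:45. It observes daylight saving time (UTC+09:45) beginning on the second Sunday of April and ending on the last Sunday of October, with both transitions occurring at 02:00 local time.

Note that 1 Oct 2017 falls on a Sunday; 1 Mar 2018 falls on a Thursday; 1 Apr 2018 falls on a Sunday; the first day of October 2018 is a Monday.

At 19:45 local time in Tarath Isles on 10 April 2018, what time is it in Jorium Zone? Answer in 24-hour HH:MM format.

13:30

1 October 2017 is a Sunday, so the first Sunday is October 1 and the fourth is October 22.
1 March 2018 is a Thursday, so the first Sunday is March 4 and the third is March 18.
10 April 2018 is outside the daylight-saving period (22 October 2017 – 18 March 2018), so Tarath Isles is on standard time, UTC−08:00.
19:45 Tarath Isles + 8h = 03:45 UTC (rolling into the next day, 11 April 2018).
1 April 2018 is a Sunday, so the first Sunday is April 1 and the second is April 8.
1 October 2018 is a Monday, so Sundays fall on 7, 14, 21, 28; the last is October 28.
At the standard offset (UTC+08:45), 03:45 UTC + 8h45m = 12:30 Jorium Zone standard time.
The standard-time date in Jorium Zone, 11 April 2018, falls between 8 April and 28 October, so daylight saving is in effect and Jorium Zone is at UTC+09:45.
03:45 UTC + 9h45m = 13:30 Jorium Zone.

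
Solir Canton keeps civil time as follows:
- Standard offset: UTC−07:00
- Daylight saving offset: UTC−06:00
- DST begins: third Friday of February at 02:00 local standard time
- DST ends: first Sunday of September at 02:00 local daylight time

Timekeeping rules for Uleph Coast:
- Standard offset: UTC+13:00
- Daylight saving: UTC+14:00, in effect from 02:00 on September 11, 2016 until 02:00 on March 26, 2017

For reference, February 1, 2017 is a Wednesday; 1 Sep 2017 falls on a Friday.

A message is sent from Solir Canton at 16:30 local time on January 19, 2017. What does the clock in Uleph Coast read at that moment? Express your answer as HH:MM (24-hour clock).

1 February 2017 is a Wednesday, so the first Friday is February 3 and the third is February 17.
1 September 2017 is a Friday, so the first Sunday is September 3.
January 19, 2017 does not fall between 17 February and 3 September, so daylight saving is not in effect and Solir Canton is at UTC−07:00.
16:30 Solir Canton + 7h = 23:30 UTC.
At the standard offset (UTC+13:00), 23:30 UTC + 13h = 12:30 Uleph Coast standard time (rolling into the next day, 20 January 2017).
The standard-time date in Uleph Coast, January 20, 2017, lies within the daylight-saving period (11 September 2016 – 26 March 2017), so Uleph Coast is on daylight time, UTC+14:00.
23:30 UTC + 14h = 13:30 Uleph Coast (rolling into the next day, 20 January 2017).

13:30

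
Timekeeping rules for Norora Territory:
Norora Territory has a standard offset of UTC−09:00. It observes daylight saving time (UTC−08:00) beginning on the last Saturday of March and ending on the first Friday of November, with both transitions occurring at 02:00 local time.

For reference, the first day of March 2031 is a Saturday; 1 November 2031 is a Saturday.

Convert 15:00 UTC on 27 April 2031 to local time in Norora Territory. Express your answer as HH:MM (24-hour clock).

1 March 2031 is a Saturday, so Saturdays fall on 1, 8, 15, 22, 29; the last is March 29.
1 November 2031 is a Saturday, so the first Friday is November 7.
At the standard offset (UTC−09:00), 15:00 UTC − 9h = 06:00 Norora Territory standard time.
The standard-time date in Norora Territory, 27 April 2031, falls between 29 March and 7 November, so daylight saving is in effect and Norora Territory is at UTC−08:00.
15:00 UTC − 8h = 07:00 local.

07:00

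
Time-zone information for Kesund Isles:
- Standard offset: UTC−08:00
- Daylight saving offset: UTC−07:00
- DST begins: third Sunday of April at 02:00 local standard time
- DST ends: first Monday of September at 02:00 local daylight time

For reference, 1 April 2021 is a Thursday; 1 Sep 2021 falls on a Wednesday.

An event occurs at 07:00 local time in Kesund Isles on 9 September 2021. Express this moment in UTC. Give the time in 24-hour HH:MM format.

15:00

1 April 2021 is a Thursday, so the first Sunday is April 4 and the third is April 18.
1 September 2021 is a Wednesday, so the first Monday is September 6.
9 September 2021 does not fall between 18 April and 6 September, so daylight saving is not in effect and Kesund Isles is at UTC−08:00.
07:00 local + 8h = 15:00 UTC.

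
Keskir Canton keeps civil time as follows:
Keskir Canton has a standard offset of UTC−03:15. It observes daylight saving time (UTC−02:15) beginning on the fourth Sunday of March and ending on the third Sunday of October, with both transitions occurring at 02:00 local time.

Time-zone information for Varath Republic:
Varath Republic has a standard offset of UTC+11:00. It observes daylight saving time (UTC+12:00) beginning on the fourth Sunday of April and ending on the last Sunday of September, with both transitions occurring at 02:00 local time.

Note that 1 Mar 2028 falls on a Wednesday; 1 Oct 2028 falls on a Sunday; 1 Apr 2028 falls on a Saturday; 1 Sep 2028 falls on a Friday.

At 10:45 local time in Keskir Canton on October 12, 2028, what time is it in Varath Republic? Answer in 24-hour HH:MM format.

00:00

1 March 2028 is a Wednesday, so the first Sunday is March 5 and the fourth is March 26.
1 October 2028 is a Sunday, so the first Sunday is October 1 and the third is October 15.
October 12, 2028 falls between 26 March and 15 October, so daylight saving is in effect and Keskir Canton is at UTC−02:15.
10:45 Keskir Canton + 2h15m = 13:00 UTC.
1 April 2028 is a Saturday, so the first Sunday is April 2 and the fourth is April 23.
1 September 2028 is a Friday, so Sundays fall on 3, 10, 17, 24; the last is September 24.
At the standard offset (UTC+11:00), 13:00 UTC + 11h = 00:00 Varath Republic standard time (rolling into the next day, 13 October 2028).
Daylight saving runs 23 April – 24 September; the standard-time date in Varath Republic, October 13, 2028, is outside that window, so Varath Republic is on standard time at UTC+11:00.
13:00 UTC + 11h = 00:00 Varath Republic (rolling into the next day, 13 October 2028).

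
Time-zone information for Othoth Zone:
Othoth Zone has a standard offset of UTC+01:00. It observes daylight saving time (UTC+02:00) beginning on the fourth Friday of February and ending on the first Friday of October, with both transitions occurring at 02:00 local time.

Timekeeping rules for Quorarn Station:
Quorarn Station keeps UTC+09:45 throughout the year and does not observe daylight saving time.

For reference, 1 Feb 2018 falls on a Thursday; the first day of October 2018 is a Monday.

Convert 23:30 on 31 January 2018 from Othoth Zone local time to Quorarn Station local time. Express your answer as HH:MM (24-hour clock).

1 February 2018 is a Thursday, so the first Friday is February 2 and the fourth is February 23.
1 October 2018 is a Monday, so the first Friday is October 5.
Daylight saving runs 23 February – 5 October; 31 January 2018 is outside that window, so Othoth Zone is on standard time at UTC+01:00.
23:30 Othoth Zone − 1h = 22:30 UTC.
Quorarn Station has no daylight saving, so its offset is UTC+09:45 year-round.
22:30 UTC + 9h45m = 08:15 Quorarn Station (rolling into the next day, 1 February 2018).

08:15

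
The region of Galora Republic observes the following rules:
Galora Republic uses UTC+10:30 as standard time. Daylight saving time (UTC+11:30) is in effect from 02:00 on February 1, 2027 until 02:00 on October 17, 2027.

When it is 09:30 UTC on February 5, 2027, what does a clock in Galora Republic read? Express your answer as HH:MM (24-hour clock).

21:00

At the standard offset (UTC+10:30), 09:30 UTC + 10h30m = 20:00 Galora Republic standard time.
The standard-time date in Galora Republic, February 5, 2027, falls between 1 February and 17 October, so daylight saving is in effect and Galora Republic is at UTC+11:30.
09:30 UTC + 11h30m = 21:00 local.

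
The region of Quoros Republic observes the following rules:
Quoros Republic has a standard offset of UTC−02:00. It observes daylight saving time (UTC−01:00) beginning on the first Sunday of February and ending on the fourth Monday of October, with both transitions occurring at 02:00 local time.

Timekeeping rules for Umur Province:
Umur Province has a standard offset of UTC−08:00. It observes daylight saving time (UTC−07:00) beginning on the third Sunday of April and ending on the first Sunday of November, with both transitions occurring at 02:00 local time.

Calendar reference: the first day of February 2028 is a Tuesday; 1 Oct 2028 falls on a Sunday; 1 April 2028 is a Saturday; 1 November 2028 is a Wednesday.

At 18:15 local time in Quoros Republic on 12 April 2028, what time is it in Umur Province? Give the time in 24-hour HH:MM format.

1 February 2028 is a Tuesday, so the first Sunday is February 6.
1 October 2028 is a Sunday, so the first Monday is October 2 and the fourth is October 23.
12 April 2028 falls between 6 February and 23 October, so daylight saving is in effect and Quoros Republic is at UTC−01:00.
18:15 Quoros Republic + 1h = 19:15 UTC.
1 April 2028 is a Saturday, so the first Sunday is April 2 and the third is April 16.
1 November 2028 is a Wednesday, so the first Sunday is November 5.
At the standard offset (UTC−08:00), 19:15 UTC − 8h = 11:15 Umur Province standard time.
The standard-time date in Umur Province, 12 April 2028, is outside the daylight-saving period (16 April – 5 November), so Umur Province is on standard time, UTC−08:00.
19:15 UTC − 8h = 11:15 Umur Province.

11:15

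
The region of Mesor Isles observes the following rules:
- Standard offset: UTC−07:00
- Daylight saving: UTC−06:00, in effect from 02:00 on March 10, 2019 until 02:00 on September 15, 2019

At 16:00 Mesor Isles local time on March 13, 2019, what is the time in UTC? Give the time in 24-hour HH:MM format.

22:00

Daylight saving runs 10 March – 15 September; March 13, 2019 is inside that window, so Mesor Isles is at UTC−06:00.
16:00 local + 6h = 22:00 UTC.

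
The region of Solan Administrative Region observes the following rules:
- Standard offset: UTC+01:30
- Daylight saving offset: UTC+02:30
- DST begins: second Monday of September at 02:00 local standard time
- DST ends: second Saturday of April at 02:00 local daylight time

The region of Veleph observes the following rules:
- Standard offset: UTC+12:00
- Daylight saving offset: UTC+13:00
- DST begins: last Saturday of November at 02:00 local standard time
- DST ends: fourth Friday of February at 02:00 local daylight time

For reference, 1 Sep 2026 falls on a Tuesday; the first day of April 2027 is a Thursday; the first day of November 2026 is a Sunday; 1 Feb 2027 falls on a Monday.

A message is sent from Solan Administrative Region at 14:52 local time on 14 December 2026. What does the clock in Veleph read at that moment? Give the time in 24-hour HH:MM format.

01:22

1 September 2026 is a Tuesday, so the first Monday is September 7 and the second is September 14.
1 April 2027 is a Thursday, so the first Saturday is April 3 and the second is April 10.
14 December 2026 lies within the daylight-saving period (14 September 2026 – 10 April 2027), so Solan Administrative Region is on daylight time, UTC+02:30.
14:52 Solan Administrative Region − 2h30m = 12:22 UTC.
1 November 2026 is a Sunday, so Saturdays fall on 7, 14, 21, 28; the last is November 28.
1 February 2027 is a Monday, so the first Friday is February 5 and the fourth is February 26.
At the standard offset (UTC+12:00), 12:22 UTC + 12h = 00:22 Veleph standard time (rolling into the next day, 15 December 2026).
The standard-time date in Veleph, 15 December 2026, falls between 28 November 2026 and 26 February 2027, so daylight saving is in effect and Veleph is at UTC+13:00.
12:22 UTC + 13h = 01:22 Veleph (rolling into the next day, 15 December 2026).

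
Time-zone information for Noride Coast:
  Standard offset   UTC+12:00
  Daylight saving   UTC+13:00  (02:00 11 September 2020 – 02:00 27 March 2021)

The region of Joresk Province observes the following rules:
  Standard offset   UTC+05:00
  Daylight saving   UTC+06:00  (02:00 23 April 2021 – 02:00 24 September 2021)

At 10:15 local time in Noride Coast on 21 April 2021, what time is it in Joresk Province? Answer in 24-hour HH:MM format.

03:15

Daylight saving runs 11 September 2020 – 27 March 2021; 21 April 2021 is outside that window, so Noride Coast is on standard time at UTC+12:00.
10:15 Noride Coast − 12h = 22:15 UTC (rolling into the previous day, 20 April 2021).
At the standard offset (UTC+05:00), 22:15 UTC + 5h = 03:15 Joresk Province standard time (rolling into the next day, 21 April 2021).
The standard-time date in Joresk Province, 21 April 2021, does not fall between 23 April and 24 September, so daylight saving is not in effect and Joresk Province is at UTC+05:00.
22:15 UTC + 5h = 03:15 Joresk Province (rolling into the next day, 21 April 2021).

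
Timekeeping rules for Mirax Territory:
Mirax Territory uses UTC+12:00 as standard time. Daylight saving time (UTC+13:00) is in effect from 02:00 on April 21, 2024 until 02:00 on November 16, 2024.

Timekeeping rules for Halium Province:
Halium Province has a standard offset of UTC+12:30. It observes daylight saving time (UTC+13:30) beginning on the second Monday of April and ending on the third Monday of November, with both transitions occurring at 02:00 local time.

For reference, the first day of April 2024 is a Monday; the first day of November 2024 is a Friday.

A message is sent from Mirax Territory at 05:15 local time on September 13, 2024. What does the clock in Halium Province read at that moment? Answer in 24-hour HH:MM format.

05:45

Daylight saving runs 21 April – 16 November; September 13, 2024 is inside that window, so Mirax Territory is at UTC+13:00.
05:15 Mirax Territory − 13h = 16:15 UTC (rolling into the previous day, 12 September 2024).
1 April 2024 is a Monday, so the first Monday is April 1 and the second is April 8.
1 November 2024 is a Friday, so the first Monday is November 4 and the third is November 18.
At the standard offset (UTC+12:30), 16:15 UTC + 12h30m = 04:45 Halium Province standard time (rolling into the next day, 13 September 2024).
The standard-time date in Halium Province, September 13, 2024, falls between 8 April and 18 November, so daylight saving is in effect and Halium Province is at UTC+13:30.
16:15 UTC + 13h30m = 05:45 Halium Province (rolling into the next day, 13 September 2024).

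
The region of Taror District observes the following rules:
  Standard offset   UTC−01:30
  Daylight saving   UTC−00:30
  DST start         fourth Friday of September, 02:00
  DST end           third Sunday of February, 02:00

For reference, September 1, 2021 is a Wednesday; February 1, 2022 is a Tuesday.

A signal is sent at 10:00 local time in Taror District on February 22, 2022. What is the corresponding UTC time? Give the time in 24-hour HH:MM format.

11:30

1 September 2021 is a Wednesday, so the first Friday is September 3 and the fourth is September 24.
1 February 2022 is a Tuesday, so the first Sunday is February 6 and the third is February 20.
February 22, 2022 does not fall between 24 September 2021 and 20 February 2022, so daylight saving is not in effect and Taror District is at UTC−01:30.
10:00 local + 1h30m = 11:30 UTC.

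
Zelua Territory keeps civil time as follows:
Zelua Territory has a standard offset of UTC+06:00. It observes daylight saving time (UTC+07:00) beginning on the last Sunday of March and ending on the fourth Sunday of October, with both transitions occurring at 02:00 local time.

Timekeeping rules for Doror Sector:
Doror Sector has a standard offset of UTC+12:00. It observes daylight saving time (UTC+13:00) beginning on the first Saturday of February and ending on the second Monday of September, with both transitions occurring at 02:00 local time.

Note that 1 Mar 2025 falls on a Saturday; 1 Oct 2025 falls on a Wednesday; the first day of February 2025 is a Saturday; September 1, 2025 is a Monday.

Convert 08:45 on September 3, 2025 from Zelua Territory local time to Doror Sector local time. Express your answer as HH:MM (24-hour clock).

14:45

1 March 2025 is a Saturday, so Sundays fall on 2, 9, 16, 23, 30; the last is March 30.
1 October 2025 is a Wednesday, so the first Sunday is October 5 and the fourth is October 26.
September 3, 2025 falls between 30 March and 26 October, so daylight saving is in effect and Zelua Territory is at UTC+07:00.
08:45 Zelua Territory − 7h = 01:45 UTC.
1 February 2025 is a Saturday, so the first Saturday is February 1.
1 September 2025 is a Monday, so the first Monday is September 1 and the second is September 8.
At the standard offset (UTC+12:00), 01:45 UTC + 12h = 13:45 Doror Sector standard time.
The standard-time date in Doror Sector, September 3, 2025, lies within the daylight-saving period (1 February – 8 September), so Doror Sector is on daylight time, UTC+13:00.
01:45 UTC + 13h = 14:45 Doror Sector.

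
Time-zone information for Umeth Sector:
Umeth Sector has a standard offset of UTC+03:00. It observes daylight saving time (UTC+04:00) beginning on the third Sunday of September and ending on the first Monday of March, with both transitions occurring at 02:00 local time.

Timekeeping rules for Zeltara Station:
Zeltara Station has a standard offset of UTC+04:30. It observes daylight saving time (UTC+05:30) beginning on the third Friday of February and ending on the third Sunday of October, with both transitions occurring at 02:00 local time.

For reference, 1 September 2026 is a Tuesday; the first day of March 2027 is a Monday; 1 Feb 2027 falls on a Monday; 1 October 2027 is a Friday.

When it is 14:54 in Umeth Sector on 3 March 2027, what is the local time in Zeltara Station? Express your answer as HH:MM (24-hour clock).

1 September 2026 is a Tuesday, so the first Sunday is September 6 and the third is September 20.
1 March 2027 is a Monday, so the first Monday is March 1.
3 March 2027 does not fall between 20 September 2026 and 1 March 2027, so daylight saving is not in effect and Umeth Sector is at UTC+03:00.
14:54 Umeth Sector − 3h = 11:54 UTC.
1 February 2027 is a Monday, so the first Friday is February 5 and the third is February 19.
1 October 2027 is a Friday, so the first Sunday is October 3 and the third is October 17.
At the standard offset (UTC+04:30), 11:54 UTC + 4h30m = 16:24 Zeltara Station standard time.
The standard-time date in Zeltara Station, 3 March 2027, falls between 19 February and 17 October, so daylight saving is in effect and Zeltara Station is at UTC+05:30.
11:54 UTC + 5h30m = 17:24 Zeltara Station.

17:24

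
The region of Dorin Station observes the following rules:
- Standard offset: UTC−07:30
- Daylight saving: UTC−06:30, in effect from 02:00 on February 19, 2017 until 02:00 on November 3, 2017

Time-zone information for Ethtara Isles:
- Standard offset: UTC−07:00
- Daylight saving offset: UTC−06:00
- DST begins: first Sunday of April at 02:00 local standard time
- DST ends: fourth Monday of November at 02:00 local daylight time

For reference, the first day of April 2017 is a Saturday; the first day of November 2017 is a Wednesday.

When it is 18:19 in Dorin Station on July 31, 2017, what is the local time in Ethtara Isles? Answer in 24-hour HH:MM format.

18:49

July 31, 2017 lies within the daylight-saving period (19 February – 3 November), so Dorin Station is on daylight time, UTC−06:30.
18:19 Dorin Station + 6h30m = 00:49 UTC (rolling into the next day, 1 August 2017).
1 April 2017 is a Saturday, so the first Sunday is April 2.
1 November 2017 is a Wednesday, so the first Monday is November 6 and the fourth is November 27.
At the standard offset (UTC−07:00), 00:49 UTC − 7h = 17:49 Ethtara Isles standard time (rolling into the previous day, 31 July 2017).
The standard-time date in Ethtara Isles, July 31, 2017, lies within the daylight-saving period (2 April – 27 November), so Ethtara Isles is on daylight time, UTC−06:00.
00:49 UTC − 6h = 18:49 Ethtara Isles (rolling into the previous day, 31 July 2017).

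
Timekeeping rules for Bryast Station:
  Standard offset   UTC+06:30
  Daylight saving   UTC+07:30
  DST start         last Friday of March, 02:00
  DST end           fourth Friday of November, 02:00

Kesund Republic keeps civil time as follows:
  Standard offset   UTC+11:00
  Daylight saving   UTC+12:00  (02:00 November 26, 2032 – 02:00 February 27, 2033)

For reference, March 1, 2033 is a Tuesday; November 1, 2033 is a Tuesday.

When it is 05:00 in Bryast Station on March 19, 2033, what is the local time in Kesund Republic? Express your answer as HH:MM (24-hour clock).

1 March 2033 is a Tuesday, so Fridays fall on 4, 11, 18, 25; the last is March 25.
1 November 2033 is a Tuesday, so the first Friday is November 4 and the fourth is November 25.
March 19, 2033 does not fall between 25 March and 25 November, so daylight saving is not in effect and Bryast Station is at UTC+06:30.
05:00 Bryast Station − 6h30m = 22:30 UTC (rolling into the previous day, 18 March 2033).
At the standard offset (UTC+11:00), 22:30 UTC + 11h = 09:30 Kesund Republic standard time (rolling into the next day, 19 March 2033).
The standard-time date in Kesund Republic, March 19, 2033, does not fall between 26 November 2032 and 27 February 2033, so daylight saving is not in effect and Kesund Republic is at UTC+11:00.
22:30 UTC + 11h = 09:30 Kesund Republic (rolling into the next day, 19 March 2033).

09:30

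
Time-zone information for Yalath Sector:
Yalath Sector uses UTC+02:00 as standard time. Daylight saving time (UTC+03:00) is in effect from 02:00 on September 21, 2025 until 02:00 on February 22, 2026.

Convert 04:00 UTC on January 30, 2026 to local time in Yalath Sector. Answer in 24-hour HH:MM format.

07:00

At the standard offset (UTC+02:00), 04:00 UTC + 2h = 06:00 Yalath Sector standard time.
The standard-time date in Yalath Sector, January 30, 2026, falls between 21 September 2025 and 22 February 2026, so daylight saving is in effect and Yalath Sector is at UTC+03:00.
04:00 UTC + 3h = 07:00 local.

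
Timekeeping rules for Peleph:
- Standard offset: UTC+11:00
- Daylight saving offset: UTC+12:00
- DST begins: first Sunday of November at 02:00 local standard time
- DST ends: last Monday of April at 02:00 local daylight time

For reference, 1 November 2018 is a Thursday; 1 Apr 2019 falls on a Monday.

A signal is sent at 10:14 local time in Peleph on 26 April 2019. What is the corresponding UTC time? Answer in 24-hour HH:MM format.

22:14

1 November 2018 is a Thursday, so the first Sunday is November 4.
1 April 2019 is a Monday, so Mondays fall on 1, 8, 15, 22, 29; the last is April 29.
26 April 2019 lies within the daylight-saving period (4 November 2018 – 29 April 2019), so Peleph is on daylight time, UTC+12:00.
10:14 local − 12h = 22:14 UTC (rolling into the previous day, 25 April 2019).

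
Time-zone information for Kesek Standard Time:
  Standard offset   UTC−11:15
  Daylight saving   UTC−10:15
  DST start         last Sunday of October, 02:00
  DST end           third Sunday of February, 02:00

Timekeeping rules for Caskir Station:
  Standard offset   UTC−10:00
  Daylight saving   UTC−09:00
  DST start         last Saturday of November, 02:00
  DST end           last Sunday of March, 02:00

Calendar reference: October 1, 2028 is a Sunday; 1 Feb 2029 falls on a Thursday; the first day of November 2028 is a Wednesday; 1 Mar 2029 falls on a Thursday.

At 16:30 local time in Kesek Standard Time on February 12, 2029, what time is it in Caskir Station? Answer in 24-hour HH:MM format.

17:45

1 October 2028 is a Sunday, so Sundays fall on 1, 8, 15, 22, 29; the last is October 29.
1 February 2029 is a Thursday, so the first Sunday is February 4 and the third is February 18.
Daylight saving runs 29 October 2028 – 18 February 2029; February 12, 2029 is inside that window, so Kesek Standard Time is at UTC−10:15.
16:30 Kesek Standard Time + 10h15m = 02:45 UTC (rolling into the next day, 13 February 2029).
1 November 2028 is a Wednesday, so Saturdays fall on 4, 11, 18, 25; the last is November 25.
1 March 2029 is a Thursday, so Sundays fall on 4, 11, 18, 25; the last is March 25.
At the standard offset (UTC−10:00), 02:45 UTC − 10h = 16:45 Caskir Station standard time (rolling into the previous day, 12 February 2029).
Daylight saving runs 25 November 2028 – 25 March 2029; the standard-time date in Caskir Station, February 12, 2029, is inside that window, so Caskir Station is at UTC−09:00.
02:45 UTC − 9h = 17:45 Caskir Station (rolling into the previous day, 12 February 2029).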